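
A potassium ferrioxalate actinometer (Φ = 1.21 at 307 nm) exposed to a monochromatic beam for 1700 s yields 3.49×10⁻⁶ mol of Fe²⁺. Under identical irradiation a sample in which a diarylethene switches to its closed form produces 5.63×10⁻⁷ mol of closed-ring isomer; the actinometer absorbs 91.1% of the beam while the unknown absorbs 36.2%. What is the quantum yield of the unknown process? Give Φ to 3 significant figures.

Φ = 0.491

Photons absorbed by the actinometer: 3.49×10⁻⁶ / 1.21 = 2.884×10⁻⁶ mol.
Incident flux: 2.884×10⁻⁶ / 0.911 = 3.166×10⁻⁶ einstein.
Absorbed by unknown: 0.362 × 3.166×10⁻⁶ = 1.146×10⁻⁶ mol.
Φ(unknown) = 5.63×10⁻⁷ / 1.146×10⁻⁶ = 0.491.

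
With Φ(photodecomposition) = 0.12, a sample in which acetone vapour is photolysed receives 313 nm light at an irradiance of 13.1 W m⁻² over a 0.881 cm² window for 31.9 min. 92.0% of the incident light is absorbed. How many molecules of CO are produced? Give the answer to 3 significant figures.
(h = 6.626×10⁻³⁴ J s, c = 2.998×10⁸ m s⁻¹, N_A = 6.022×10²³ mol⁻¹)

Photon energy at 313 nm: hc/λ = (6.626×10⁻³⁴)(2.998×10⁸)/(313×10⁻⁹) = 6.347×10⁻¹⁹ J.
Energy delivered: (13.1 W m⁻²)(0.881×10⁻⁴ m²)(1914 s) = 2.209 J.
Photons incident: 2.209 / 6.347×10⁻¹⁹ = 3.480×10¹⁸, i.e. 3.480×10¹⁸/6.022×10²³ = 5.779×10⁻⁶ mol.
Photons absorbed: 0.920 × 5.779×10⁻⁶ = 5.317×10⁻⁶ mol.
Product: Φ × n_abs = 0.12 × 5.317×10⁻⁶ = 6.380×10⁻⁷ mol.
As a count: 6.380×10⁻⁷ × 6.022×10²³ = 3.84×10¹⁷.

3.84×10¹⁷ molecules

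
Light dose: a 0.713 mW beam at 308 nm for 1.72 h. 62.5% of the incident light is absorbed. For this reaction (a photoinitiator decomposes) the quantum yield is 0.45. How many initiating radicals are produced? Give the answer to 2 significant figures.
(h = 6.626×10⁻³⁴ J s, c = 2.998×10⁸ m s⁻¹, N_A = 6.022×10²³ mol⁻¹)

Photon energy at 308 nm: hc/λ = (6.626×10⁻³⁴)(2.998×10⁸)/(308×10⁻⁹) = 6.450×10⁻¹⁹ J.
Energy delivered: (0.713 mW)(6192 s) = 4.415 J.
Photons incident: 4.415 / 6.450×10⁻¹⁹ = 6.845×10¹⁸, i.e. 6.845×10¹⁸/6.022×10²³ = 1.137×10⁻⁵ mol.
Photons absorbed: 0.625 × 1.137×10⁻⁵ = 7.106×10⁻⁶ mol.
Product: Φ × n_abs = 0.45 × 7.106×10⁻⁶ = 3.198×10⁻⁶ mol.
As a count: 3.198×10⁻⁶ × 6.022×10²³ = 1.9×10¹⁸.

1.9×10¹⁸ initiating radicals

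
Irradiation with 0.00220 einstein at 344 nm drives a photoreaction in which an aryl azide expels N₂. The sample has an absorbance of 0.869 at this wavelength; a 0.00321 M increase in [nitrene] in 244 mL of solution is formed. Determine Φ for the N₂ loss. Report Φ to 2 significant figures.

Product: (0.00321 M)(0.244 L) = 7.832×10⁻⁴ mol.
Fraction absorbed: 1 − 10^(−0.869) = 0.8648.
Photons absorbed: 0.8648 × 0.00220 = 0.001903 mol.
Φ = 7.832×10⁻⁴ mol / 0.001903 mol photons = 0.41.

Φ = 0.41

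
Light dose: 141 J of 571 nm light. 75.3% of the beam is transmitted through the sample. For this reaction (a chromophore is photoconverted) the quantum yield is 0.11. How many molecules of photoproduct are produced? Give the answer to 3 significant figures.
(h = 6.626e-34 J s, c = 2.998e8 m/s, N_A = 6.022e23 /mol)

Photon energy at 571 nm: hc/λ = (6.626e-34)(2.998e8)/(571e-9) = 3.479e-19 J.
Photons incident: 141 / 3.479e-19 = 4.053e20, i.e. 4.053e20/6.022e23 = 6.730e-4 mol.
Fraction absorbed: 1 − 75.3/100 = 0.2470.
Photons absorbed: 0.2470 × 6.730e-4 = 1.662e-4 mol.
Product: Φ × n_abs = 0.11 × 1.662e-4 = 1.828e-5 mol.
As a count: 1.828e-5 × 6.022e23 = 1.10e19.

1.10e19 molecules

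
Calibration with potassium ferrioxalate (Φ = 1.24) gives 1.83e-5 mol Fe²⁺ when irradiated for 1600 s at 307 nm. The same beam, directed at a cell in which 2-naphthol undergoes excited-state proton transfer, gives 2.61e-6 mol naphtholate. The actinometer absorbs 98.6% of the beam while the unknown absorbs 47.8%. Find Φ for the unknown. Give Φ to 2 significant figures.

Photons absorbed by the actinometer: 1.83e-5 / 1.24 = 1.476e-5 mol.
Incident flux: 1.476e-5 / 0.986 = 1.497e-5 einstein.
Absorbed by unknown: 0.478 × 1.497e-5 = 7.156e-6 mol.
Φ(unknown) = 2.61e-6 / 7.156e-6 = 0.36.

Φ = 0.36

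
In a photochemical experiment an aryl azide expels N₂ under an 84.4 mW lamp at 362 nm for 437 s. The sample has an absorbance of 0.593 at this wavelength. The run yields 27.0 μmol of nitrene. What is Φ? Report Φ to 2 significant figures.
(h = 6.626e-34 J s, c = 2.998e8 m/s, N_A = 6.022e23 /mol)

Φ = 0.32

Product: 27.0 μmol = 2.70e-5 mol.
Photon energy at 362 nm: hc/λ = (6.626e-34)(2.998e8)/(362e-9) = 5.487e-19 J.
Energy delivered: (84.4 mW)(437 s) = 36.88 J.
Photons incident: 36.88 / 5.487e-19 = 6.721e19, i.e. 6.721e19/6.022e23 = 1.116e-4 mol.
Fraction absorbed: 1 − 10^(−0.593) = 0.7447.
Photons absorbed: 0.7447 × 1.116e-4 = 8.311e-5 mol.
Φ = 2.70e-5 mol / 8.311e-5 mol photons = 0.32.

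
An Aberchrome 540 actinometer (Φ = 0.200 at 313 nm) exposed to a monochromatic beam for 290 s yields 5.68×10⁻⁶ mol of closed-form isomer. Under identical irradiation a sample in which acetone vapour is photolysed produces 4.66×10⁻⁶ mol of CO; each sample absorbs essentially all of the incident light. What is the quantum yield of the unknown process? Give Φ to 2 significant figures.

Photons absorbed by the actinometer: 5.68×10⁻⁶ / 0.200 = 2.840×10⁻⁵ mol.
Φ(unknown) = 4.66×10⁻⁶ / 2.840×10⁻⁵ = 0.16.

Φ = 0.16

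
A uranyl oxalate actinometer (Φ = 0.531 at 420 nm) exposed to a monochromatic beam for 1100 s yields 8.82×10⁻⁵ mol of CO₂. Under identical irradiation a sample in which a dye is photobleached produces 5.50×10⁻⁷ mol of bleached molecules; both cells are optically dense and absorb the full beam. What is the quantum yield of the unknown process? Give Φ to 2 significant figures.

Φ = 0.0033

Photons absorbed by the actinometer: 8.82×10⁻⁵ / 0.531 = 1.661×10⁻⁴ mol.
Φ(unknown) = 5.50×10⁻⁷ / 1.661×10⁻⁴ = 0.0033.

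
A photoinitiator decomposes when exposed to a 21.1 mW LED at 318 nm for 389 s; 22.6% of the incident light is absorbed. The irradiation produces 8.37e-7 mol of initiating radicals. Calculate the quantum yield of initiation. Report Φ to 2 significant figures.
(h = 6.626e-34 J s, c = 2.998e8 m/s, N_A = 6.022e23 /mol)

Φ = 0.17

Photon energy at 318 nm: hc/λ = (6.626e-34)(2.998e8)/(318e-9) = 6.247e-19 J.
Energy delivered: (21.1 mW)(389 s) = 8.208 J.
Photons incident: 8.208 / 6.247e-19 = 1.314e19, i.e. 1.314e19/6.022e23 = 2.182e-5 mol.
Photons absorbed: 0.226 × 2.182e-5 = 4.931e-6 mol.
Φ = 8.37e-7 mol / 4.931e-6 mol photons = 0.17.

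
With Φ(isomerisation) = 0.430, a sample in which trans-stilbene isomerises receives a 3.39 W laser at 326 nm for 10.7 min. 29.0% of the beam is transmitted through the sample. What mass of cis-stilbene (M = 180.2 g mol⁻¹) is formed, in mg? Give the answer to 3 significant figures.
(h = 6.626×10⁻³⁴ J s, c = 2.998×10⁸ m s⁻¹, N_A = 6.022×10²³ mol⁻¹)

Photon energy at 326 nm: hc/λ = (6.626×10⁻³⁴)(2.998×10⁸)/(326×10⁻⁹) = 6.093×10⁻¹⁹ J.
Energy delivered: (3.39 W)(642 s) = 2176 J.
Photons incident: 2176 / 6.093×10⁻¹⁹ = 3.571×10²¹, i.e. 3.571×10²¹/6.022×10²³ = 0.005930 mol.
Fraction absorbed: 1 − 29.0/100 = 0.7100.
Photons absorbed: 0.7100 × 0.005930 = 0.004210 mol.
Product: Φ × n_abs = 0.430 × 0.004210 = 0.001810 mol.
Mass: 0.001810 × 180.2 = 0.3262 g = 326 mg.

326 mg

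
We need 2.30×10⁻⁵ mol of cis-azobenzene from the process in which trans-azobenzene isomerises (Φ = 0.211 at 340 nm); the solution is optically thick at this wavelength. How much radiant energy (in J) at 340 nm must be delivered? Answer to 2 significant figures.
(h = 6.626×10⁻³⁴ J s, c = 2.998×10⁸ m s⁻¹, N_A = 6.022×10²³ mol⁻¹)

38 J

Photons that must be absorbed: 2.30×10⁻⁵ / 0.211 = 1.090×10⁻⁴ mol.
Photon energy: hc/λ = 5.843×10⁻¹⁹ J; per mole, 3.519×10⁵ J mol⁻¹.
Energy required: 1.090×10⁻⁴ × 3.519×10⁵ = 38 J.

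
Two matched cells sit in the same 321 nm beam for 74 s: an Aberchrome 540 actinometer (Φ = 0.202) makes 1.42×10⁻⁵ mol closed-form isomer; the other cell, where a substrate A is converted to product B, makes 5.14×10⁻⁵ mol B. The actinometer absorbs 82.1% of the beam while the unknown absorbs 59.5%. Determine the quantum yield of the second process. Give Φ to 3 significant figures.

Φ = 1.01

Photons absorbed by the actinometer: 1.42×10⁻⁵ / 0.202 = 7.030×10⁻⁵ mol.
Incident flux: 7.030×10⁻⁵ / 0.821 = 8.563×10⁻⁵ einstein.
Absorbed by unknown: 0.595 × 8.563×10⁻⁵ = 5.095×10⁻⁵ mol.
Φ(unknown) = 5.14×10⁻⁵ / 5.095×10⁻⁵ = 1.01.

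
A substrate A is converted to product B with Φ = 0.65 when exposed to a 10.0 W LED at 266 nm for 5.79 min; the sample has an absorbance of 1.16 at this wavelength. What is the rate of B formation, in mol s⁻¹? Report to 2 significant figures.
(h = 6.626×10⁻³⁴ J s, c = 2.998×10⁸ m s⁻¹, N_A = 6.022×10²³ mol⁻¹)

1.3×10⁻⁵ mol s⁻¹

Photon energy at 266 nm: hc/λ = (6.626×10⁻³⁴)(2.998×10⁸)/(266×10⁻⁹) = 7.468×10⁻¹⁹ J.
Energy delivered: (10.0 W)(347.4 s) = 3474 J.
Photons incident: 3474 / 7.468×10⁻¹⁹ = 4.652×10²¹, i.e. 4.652×10²¹/6.022×10²³ = 0.007725 mol.
Fraction absorbed: 1 − 10^(−1.16) = 0.9308.
Photons absorbed: 0.9308 × 0.007725 = 0.007190 mol.
Product formed: 0.65 × 0.007190 = 0.004674 mol.
Rate: 0.004674 / 347.4 s = 1.3×10⁻⁵ mol s⁻¹.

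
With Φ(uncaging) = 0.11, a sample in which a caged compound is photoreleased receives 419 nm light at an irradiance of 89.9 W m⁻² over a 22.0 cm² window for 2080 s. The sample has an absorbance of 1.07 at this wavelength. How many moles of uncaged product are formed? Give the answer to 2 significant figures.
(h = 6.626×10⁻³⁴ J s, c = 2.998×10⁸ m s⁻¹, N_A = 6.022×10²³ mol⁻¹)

1.5×10⁻⁴ mol

Photon energy at 419 nm: hc/λ = (6.626×10⁻³⁴)(2.998×10⁸)/(419×10⁻⁹) = 4.741×10⁻¹⁹ J.
Energy delivered: (89.9 W m⁻²)(22.0×10⁻⁴ m²)(2080 s) = 411.4 J.
Photons incident: 411.4 / 4.741×10⁻¹⁹ = 8.677×10²⁰, i.e. 8.677×10²⁰/6.022×10²³ = 0.001441 mol.
Fraction absorbed: 1 − 10^(−1.07) = 0.9149.
Photons absorbed: 0.9149 × 0.001441 = 0.001318 mol.
Product: Φ × n_abs = 0.11 × 0.001318 = 1.450×10⁻⁴ mol.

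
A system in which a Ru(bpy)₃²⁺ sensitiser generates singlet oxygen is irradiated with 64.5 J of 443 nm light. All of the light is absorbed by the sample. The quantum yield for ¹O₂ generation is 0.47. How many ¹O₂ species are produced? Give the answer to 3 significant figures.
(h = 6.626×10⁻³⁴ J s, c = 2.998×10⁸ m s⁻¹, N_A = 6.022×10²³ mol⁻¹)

6.76×10¹⁹ species

Photon energy at 443 nm: hc/λ = (6.626×10⁻³⁴)(2.998×10⁸)/(443×10⁻⁹) = 4.484×10⁻¹⁹ J.
Photons incident: 64.5 / 4.484×10⁻¹⁹ = 1.438×10²⁰, i.e. 1.438×10²⁰/6.022×10²³ = 2.388×10⁻⁴ mol.
Product: Φ × n_abs = 0.47 × 2.388×10⁻⁴ = 1.122×10⁻⁴ mol.
As a count: 1.122×10⁻⁴ × 6.022×10²³ = 6.76×10¹⁹.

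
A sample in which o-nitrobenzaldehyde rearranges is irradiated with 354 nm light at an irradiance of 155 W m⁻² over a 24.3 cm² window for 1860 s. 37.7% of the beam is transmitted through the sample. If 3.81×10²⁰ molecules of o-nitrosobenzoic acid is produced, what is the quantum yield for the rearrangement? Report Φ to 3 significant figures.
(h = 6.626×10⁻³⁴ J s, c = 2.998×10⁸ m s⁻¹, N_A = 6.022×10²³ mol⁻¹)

Product: 3.81×10²⁰ / 6.022×10²³ = 6.327×10⁻⁴ mol.
Photon energy at 354 nm: hc/λ = (6.626×10⁻³⁴)(2.998×10⁸)/(354×10⁻⁹) = 5.612×10⁻¹⁹ J.
Energy delivered: (155 W m⁻²)(24.3×10⁻⁴ m²)(1860 s) = 700.6 J.
Photons incident: 700.6 / 5.612×10⁻¹⁹ = 1.248×10²¹, i.e. 1.248×10²¹/6.022×10²³ = 0.002072 mol.
Fraction absorbed: 1 − 37.7/100 = 0.6230.
Photons absorbed: 0.6230 × 0.002072 = 0.001291 mol.
Φ = 6.327×10⁻⁴ mol / 0.001291 mol photons = 0.490.

Φ = 0.490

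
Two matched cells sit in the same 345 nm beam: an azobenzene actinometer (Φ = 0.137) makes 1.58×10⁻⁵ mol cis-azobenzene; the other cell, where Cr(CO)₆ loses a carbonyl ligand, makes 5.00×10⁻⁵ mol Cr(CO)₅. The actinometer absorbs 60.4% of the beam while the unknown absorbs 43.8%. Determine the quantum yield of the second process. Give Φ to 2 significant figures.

Φ = 0.60

Photons absorbed by the actinometer: 1.58×10⁻⁵ / 0.137 = 1.153×10⁻⁴ mol.
Incident flux: 1.153×10⁻⁴ / 0.604 = 1.909×10⁻⁴ einstein.
Absorbed by unknown: 0.438 × 1.909×10⁻⁴ = 8.361×10⁻⁵ mol.
Φ(unknown) = 5.00×10⁻⁵ / 8.361×10⁻⁵ = 0.60.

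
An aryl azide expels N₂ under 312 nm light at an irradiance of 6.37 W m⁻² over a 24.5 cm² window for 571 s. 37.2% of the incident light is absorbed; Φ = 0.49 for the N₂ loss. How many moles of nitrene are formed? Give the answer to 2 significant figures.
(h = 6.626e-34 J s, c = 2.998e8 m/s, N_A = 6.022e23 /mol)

Photon energy at 312 nm: hc/λ = (6.626e-34)(2.998e8)/(312e-9) = 6.367e-19 J.
Energy delivered: (6.37 W m⁻²)(24.5e-4 m²)(571 s) = 8.911 J.
Photons incident: 8.911 / 6.367e-19 = 1.400e19, i.e. 1.400e19/6.022e23 = 2.325e-5 mol.
Photons absorbed: 0.372 × 2.325e-5 = 8.649e-6 mol.
Product: Φ × n_abs = 0.49 × 8.649e-6 = 4.238e-6 mol.

4.2e-6 mol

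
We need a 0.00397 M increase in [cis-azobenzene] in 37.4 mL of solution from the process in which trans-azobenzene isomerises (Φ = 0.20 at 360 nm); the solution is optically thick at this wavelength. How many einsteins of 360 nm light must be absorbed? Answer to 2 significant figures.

Product: (0.00397 M)(0.0374 L) = 1.485×10⁻⁴ mol.
Photons that must be absorbed: 1.485×10⁻⁴ / 0.20 = 7.425×10⁻⁴ mol.

7.4×10⁻⁴ einstein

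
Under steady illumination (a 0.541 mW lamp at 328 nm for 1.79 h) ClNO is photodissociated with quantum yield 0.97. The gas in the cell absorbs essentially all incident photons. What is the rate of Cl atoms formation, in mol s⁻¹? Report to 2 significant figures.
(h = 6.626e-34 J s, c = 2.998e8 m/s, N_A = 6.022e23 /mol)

1.4e-9 mol s⁻¹

Photon energy at 328 nm: hc/λ = (6.626e-34)(2.998e8)/(328e-9) = 6.056e-19 J.
Energy delivered: (0.541 mW)(6444 s) = 3.486 J.
Photons incident: 3.486 / 6.056e-19 = 5.756e18, i.e. 5.756e18/6.022e23 = 9.558e-6 mol.
Product formed: 0.97 × 9.558e-6 = 9.271e-6 mol.
Rate: 9.271e-6 / 6444 s = 1.4e-9 mol s⁻¹.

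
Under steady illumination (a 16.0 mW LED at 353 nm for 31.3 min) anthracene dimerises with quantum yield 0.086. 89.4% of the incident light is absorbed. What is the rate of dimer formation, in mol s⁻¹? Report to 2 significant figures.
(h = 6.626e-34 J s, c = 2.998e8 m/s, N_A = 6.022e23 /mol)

Photon energy at 353 nm: hc/λ = (6.626e-34)(2.998e8)/(353e-9) = 5.627e-19 J.
Energy delivered: (16.0 mW)(1878 s) = 30.05 J.
Photons incident: 30.05 / 5.627e-19 = 5.340e19, i.e. 5.340e19/6.022e23 = 8.867e-5 mol.
Photons absorbed: 0.894 × 8.867e-5 = 7.927e-5 mol.
Product formed: 0.086 × 7.927e-5 = 6.817e-6 mol.
Rate: 6.817e-6 / 1878 s = 3.6e-9 mol s⁻¹.

3.6e-9 mol s⁻¹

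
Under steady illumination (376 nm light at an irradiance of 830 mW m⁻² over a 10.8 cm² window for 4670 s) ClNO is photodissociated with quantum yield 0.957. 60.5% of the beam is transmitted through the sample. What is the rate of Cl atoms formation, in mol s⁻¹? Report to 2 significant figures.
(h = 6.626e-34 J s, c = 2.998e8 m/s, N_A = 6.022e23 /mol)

1.1e-9 mol s⁻¹

Photon energy at 376 nm: hc/λ = (6.626e-34)(2.998e8)/(376e-9) = 5.283e-19 J.
Energy delivered: (830 mW m⁻²)(10.8e-4 m²)(4670 s) = 4.186 J.
Photons incident: 4.186 / 5.283e-19 = 7.924e18, i.e. 7.924e18/6.022e23 = 1.316e-5 mol.
Fraction absorbed: 1 − 60.5/100 = 0.3950.
Photons absorbed: 0.3950 × 1.316e-5 = 5.198e-6 mol.
Product formed: 0.957 × 5.198e-6 = 4.974e-6 mol.
Rate: 4.974e-6 / 4670 s = 1.1e-9 mol s⁻¹.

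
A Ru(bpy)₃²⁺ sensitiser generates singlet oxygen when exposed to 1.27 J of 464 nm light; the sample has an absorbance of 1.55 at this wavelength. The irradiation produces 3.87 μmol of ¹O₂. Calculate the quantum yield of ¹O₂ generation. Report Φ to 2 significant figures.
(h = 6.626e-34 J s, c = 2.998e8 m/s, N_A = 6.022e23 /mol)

Φ = 0.81

Product: 3.87 μmol = 3.87e-6 mol.
Photon energy at 464 nm: hc/λ = (6.626e-34)(2.998e8)/(464e-9) = 4.281e-19 J.
Photons incident: 1.27 / 4.281e-19 = 2.967e18, i.e. 2.967e18/6.022e23 = 4.927e-6 mol.
Fraction absorbed: 1 − 10^(−1.55) = 0.9718.
Photons absorbed: 0.9718 × 4.927e-6 = 4.788e-6 mol.
Φ = 3.87e-6 mol / 4.788e-6 mol photons = 0.81.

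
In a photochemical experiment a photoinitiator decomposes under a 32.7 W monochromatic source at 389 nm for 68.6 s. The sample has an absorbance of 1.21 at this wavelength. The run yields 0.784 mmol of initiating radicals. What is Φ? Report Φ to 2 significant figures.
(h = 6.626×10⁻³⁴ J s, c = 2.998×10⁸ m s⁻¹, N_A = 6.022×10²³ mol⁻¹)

Product: 0.784 mmol = 7.84×10⁻⁴ mol.
Photon energy at 389 nm: hc/λ = (6.626×10⁻³⁴)(2.998×10⁸)/(389×10⁻⁹) = 5.107×10⁻¹⁹ J.
Energy delivered: (32.7 W)(68.6 s) = 2243 J.
Photons incident: 2243 / 5.107×10⁻¹⁹ = 4.392×10²¹, i.e. 4.392×10²¹/6.022×10²³ = 0.007293 mol.
Fraction absorbed: 1 − 10^(−1.21) = 0.9383.
Photons absorbed: 0.9383 × 0.007293 = 0.006843 mol.
Φ = 7.84×10⁻⁴ mol / 0.006843 mol photons = 0.11.

Φ = 0.11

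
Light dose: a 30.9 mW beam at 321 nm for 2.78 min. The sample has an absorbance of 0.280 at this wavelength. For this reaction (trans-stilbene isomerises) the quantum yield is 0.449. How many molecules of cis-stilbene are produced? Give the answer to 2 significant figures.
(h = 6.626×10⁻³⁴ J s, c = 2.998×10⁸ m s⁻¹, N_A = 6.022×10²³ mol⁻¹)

1.8×10¹⁸ molecules

Photon energy at 321 nm: hc/λ = (6.626×10⁻³⁴)(2.998×10⁸)/(321×10⁻⁹) = 6.188×10⁻¹⁹ J.
Energy delivered: (30.9 mW)(166.8 s) = 5.154 J.
Photons incident: 5.154 / 6.188×10⁻¹⁹ = 8.329×10¹⁸, i.e. 8.329×10¹⁸/6.022×10²³ = 1.383×10⁻⁵ mol.
Fraction absorbed: 1 − 10^(−0.280) = 0.4752.
Photons absorbed: 0.4752 × 1.383×10⁻⁵ = 6.572×10⁻⁶ mol.
Product: Φ × n_abs = 0.449 × 6.572×10⁻⁶ = 2.951×10⁻⁶ mol.
As a count: 2.951×10⁻⁶ × 6.022×10²³ = 1.8×10¹⁸.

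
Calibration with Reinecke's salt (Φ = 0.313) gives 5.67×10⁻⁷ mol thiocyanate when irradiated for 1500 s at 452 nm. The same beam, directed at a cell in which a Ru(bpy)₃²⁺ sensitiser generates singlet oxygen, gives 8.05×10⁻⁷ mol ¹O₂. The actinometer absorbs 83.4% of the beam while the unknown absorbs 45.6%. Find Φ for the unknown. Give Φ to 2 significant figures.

Photons absorbed by the actinometer: 5.67×10⁻⁷ / 0.313 = 1.812×10⁻⁶ mol.
Incident flux: 1.812×10⁻⁶ / 0.834 = 2.173×10⁻⁶ einstein.
Absorbed by unknown: 0.456 × 2.173×10⁻⁶ = 9.909×10⁻⁷ mol.
Φ(unknown) = 8.05×10⁻⁷ / 9.909×10⁻⁷ = 0.81.

Φ = 0.81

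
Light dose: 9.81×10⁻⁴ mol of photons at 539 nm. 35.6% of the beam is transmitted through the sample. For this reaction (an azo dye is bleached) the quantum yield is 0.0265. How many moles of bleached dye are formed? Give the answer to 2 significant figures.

Fraction absorbed: 1 − 35.6/100 = 0.6440.
Photons absorbed: 0.6440 × 9.81×10⁻⁴ = 6.318×10⁻⁴ mol.
Product: Φ × n_abs = 0.0265 × 6.318×10⁻⁴ = 1.674×10⁻⁵ mol.

1.7×10⁻⁵ mol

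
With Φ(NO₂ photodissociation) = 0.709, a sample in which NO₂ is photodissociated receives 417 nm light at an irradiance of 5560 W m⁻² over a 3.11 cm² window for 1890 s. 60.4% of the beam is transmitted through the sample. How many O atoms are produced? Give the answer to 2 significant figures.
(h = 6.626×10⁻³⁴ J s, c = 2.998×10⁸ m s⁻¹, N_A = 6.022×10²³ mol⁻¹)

1.9×10²¹ atoms

Photon energy at 417 nm: hc/λ = (6.626×10⁻³⁴)(2.998×10⁸)/(417×10⁻⁹) = 4.764×10⁻¹⁹ J.
Energy delivered: (5560 W m⁻²)(3.11×10⁻⁴ m²)(1890 s) = 3268 J.
Photons incident: 3268 / 4.764×10⁻¹⁹ = 6.860×10²¹, i.e. 6.860×10²¹/6.022×10²³ = 0.01139 mol.
Fraction absorbed: 1 − 60.4/100 = 0.3960.
Photons absorbed: 0.3960 × 0.01139 = 0.004510 mol.
Product: Φ × n_abs = 0.709 × 0.004510 = 0.003198 mol.
As a count: 0.003198 × 6.022×10²³ = 1.9×10²¹.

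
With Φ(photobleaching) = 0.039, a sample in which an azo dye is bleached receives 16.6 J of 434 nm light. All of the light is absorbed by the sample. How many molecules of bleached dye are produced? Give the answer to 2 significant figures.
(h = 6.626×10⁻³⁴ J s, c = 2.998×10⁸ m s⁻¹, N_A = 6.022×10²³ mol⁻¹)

Photon energy at 434 nm: hc/λ = (6.626×10⁻³⁴)(2.998×10⁸)/(434×10⁻⁹) = 4.577×10⁻¹⁹ J.
Photons incident: 16.6 / 4.577×10⁻¹⁹ = 3.627×10¹⁹, i.e. 3.627×10¹⁹/6.022×10²³ = 6.023×10⁻⁵ mol.
Product: Φ × n_abs = 0.039 × 6.023×10⁻⁵ = 2.349×10⁻⁶ mol.
As a count: 2.349×10⁻⁶ × 6.022×10²³ = 1.4×10¹⁸.

1.4×10¹⁸ molecules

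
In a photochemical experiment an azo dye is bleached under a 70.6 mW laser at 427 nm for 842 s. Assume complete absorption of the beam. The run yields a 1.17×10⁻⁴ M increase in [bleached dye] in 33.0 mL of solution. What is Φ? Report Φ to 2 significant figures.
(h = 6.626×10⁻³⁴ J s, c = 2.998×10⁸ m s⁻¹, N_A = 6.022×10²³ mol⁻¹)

Product: (1.17×10⁻⁴ M)(0.033 L) = 3.861×10⁻⁶ mol.
Photon energy at 427 nm: hc/λ = (6.626×10⁻³⁴)(2.998×10⁸)/(427×10⁻⁹) = 4.652×10⁻¹⁹ J.
Energy delivered: (70.6 mW)(842 s) = 59.45 J.
Photons incident: 59.45 / 4.652×10⁻¹⁹ = 1.278×10²⁰, i.e. 1.278×10²⁰/6.022×10²³ = 2.122×10⁻⁴ mol.
Φ = 3.861×10⁻⁶ mol / 2.122×10⁻⁴ mol photons = 0.018.

Φ = 0.018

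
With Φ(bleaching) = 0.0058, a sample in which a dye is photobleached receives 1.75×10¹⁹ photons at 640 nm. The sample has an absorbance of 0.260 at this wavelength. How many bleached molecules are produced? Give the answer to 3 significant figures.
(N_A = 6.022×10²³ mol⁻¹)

4.57×10¹⁶ bleached molecules

Moles of photons: 1.75×10¹⁹ / 6.022×10²³ = 2.906×10⁻⁵ mol.
Fraction absorbed: 1 − 10^(−0.260) = 0.4505.
Photons absorbed: 0.4505 × 2.906×10⁻⁵ = 1.309×10⁻⁵ mol.
Product: Φ × n_abs = 0.0058 × 1.309×10⁻⁵ = 7.592×10⁻⁸ mol.
As a count: 7.592×10⁻⁸ × 6.022×10²³ = 4.57×10¹⁶.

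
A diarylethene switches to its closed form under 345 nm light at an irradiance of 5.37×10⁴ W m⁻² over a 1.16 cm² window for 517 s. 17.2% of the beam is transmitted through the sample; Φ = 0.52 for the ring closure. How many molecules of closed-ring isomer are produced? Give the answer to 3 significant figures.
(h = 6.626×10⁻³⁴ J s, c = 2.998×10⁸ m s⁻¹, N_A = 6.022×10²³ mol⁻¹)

Photon energy at 345 nm: hc/λ = (6.626×10⁻³⁴)(2.998×10⁸)/(345×10⁻⁹) = 5.758×10⁻¹⁹ J.
Energy delivered: (5.37×10⁴ W m⁻²)(1.16×10⁻⁴ m²)(517 s) = 3220 J.
Photons incident: 3220 / 5.758×10⁻¹⁹ = 5.592×10²¹, i.e. 5.592×10²¹/6.022×10²³ = 0.009286 mol.
Fraction absorbed: 1 − 17.2/100 = 0.8280.
Photons absorbed: 0.8280 × 0.009286 = 0.007689 mol.
Product: Φ × n_abs = 0.52 × 0.007689 = 0.003998 mol.
As a count: 0.003998 × 6.022×10²³ = 2.41×10²¹.

2.41×10²¹ molecules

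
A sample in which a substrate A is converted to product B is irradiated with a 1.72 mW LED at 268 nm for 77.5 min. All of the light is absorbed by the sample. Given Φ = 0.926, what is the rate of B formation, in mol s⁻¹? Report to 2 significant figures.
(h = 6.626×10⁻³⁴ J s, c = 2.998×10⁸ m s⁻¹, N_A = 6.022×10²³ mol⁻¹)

3.6×10⁻⁹ mol s⁻¹

Photon energy at 268 nm: hc/λ = (6.626×10⁻³⁴)(2.998×10⁸)/(268×10⁻⁹) = 7.412×10⁻¹⁹ J.
Energy delivered: (1.72 mW)(4650 s) = 7.998 J.
Photons incident: 7.998 / 7.412×10⁻¹⁹ = 1.079×10¹⁹, i.e. 1.079×10¹⁹/6.022×10²³ = 1.792×10⁻⁵ mol.
Product formed: 0.926 × 1.792×10⁻⁵ = 1.659×10⁻⁵ mol.
Rate: 1.659×10⁻⁵ / 4650 s = 3.6×10⁻⁹ mol s⁻¹.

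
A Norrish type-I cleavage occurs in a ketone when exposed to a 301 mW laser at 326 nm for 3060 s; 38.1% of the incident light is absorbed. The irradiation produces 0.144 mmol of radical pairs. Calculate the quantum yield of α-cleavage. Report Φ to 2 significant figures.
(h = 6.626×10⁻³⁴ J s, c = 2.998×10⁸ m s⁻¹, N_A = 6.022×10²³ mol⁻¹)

Product: 0.144 mmol = 1.44×10⁻⁴ mol.
Photon energy at 326 nm: hc/λ = (6.626×10⁻³⁴)(2.998×10⁸)/(326×10⁻⁹) = 6.093×10⁻¹⁹ J.
Energy delivered: (301 mW)(3060 s) = 921.1 J.
Photons incident: 921.1 / 6.093×10⁻¹⁹ = 1.512×10²¹, i.e. 1.512×10²¹/6.022×10²³ = 0.002511 mol.
Photons absorbed: 0.381 × 0.002511 = 9.567×10⁻⁴ mol.
Φ = 1.44×10⁻⁴ mol / 9.567×10⁻⁴ mol photons = 0.15.

Φ = 0.15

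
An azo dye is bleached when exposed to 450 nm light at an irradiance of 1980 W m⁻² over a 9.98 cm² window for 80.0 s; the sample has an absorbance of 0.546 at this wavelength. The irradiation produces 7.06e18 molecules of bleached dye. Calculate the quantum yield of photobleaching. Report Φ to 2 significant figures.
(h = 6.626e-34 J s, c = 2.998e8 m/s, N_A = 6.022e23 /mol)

Product: 7.06e18 / 6.022e23 = 1.172e-5 mol.
Photon energy at 450 nm: hc/λ = (6.626e-34)(2.998e8)/(450e-9) = 4.414e-19 J.
Energy delivered: (1980 W m⁻²)(9.98e-4 m²)(80 s) = 158.1 J.
Photons incident: 158.1 / 4.414e-19 = 3.582e20, i.e. 3.582e20/6.022e23 = 5.948e-4 mol.
Fraction absorbed: 1 − 10^(−0.546) = 0.7156.
Photons absorbed: 0.7156 × 5.948e-4 = 4.256e-4 mol.
Φ = 1.172e-5 mol / 4.256e-4 mol photons = 0.028.

Φ = 0.028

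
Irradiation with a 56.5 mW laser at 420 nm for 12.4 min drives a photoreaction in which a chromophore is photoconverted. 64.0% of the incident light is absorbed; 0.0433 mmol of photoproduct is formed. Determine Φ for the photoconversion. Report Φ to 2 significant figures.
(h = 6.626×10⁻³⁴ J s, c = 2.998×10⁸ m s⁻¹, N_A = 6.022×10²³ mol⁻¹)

Product: 0.0433 mmol = 4.33×10⁻⁵ mol.
Photon energy at 420 nm: hc/λ = (6.626×10⁻³⁴)(2.998×10⁸)/(420×10⁻⁹) = 4.730×10⁻¹⁹ J.
Energy delivered: (56.5 mW)(744 s) = 42.04 J.
Photons incident: 42.04 / 4.730×10⁻¹⁹ = 8.888×10¹⁹, i.e. 8.888×10¹⁹/6.022×10²³ = 1.476×10⁻⁴ mol.
Photons absorbed: 0.640 × 1.476×10⁻⁴ = 9.446×10⁻⁵ mol.
Φ = 4.33×10⁻⁵ mol / 9.446×10⁻⁵ mol photons = 0.46.

Φ = 0.46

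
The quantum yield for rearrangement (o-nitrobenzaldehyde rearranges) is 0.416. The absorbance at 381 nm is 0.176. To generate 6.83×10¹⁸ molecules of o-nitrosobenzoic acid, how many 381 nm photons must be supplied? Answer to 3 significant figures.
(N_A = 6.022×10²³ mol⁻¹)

Product: 6.83×10¹⁸ / 6.022×10²³ = 1.134×10⁻⁵ mol.
Photons that must be absorbed: 1.134×10⁻⁵ / 0.416 = 2.726×10⁻⁵ mol.
Fraction absorbed: 1 − 10^(−0.176) = 0.3332.
Incident photons needed: 2.726×10⁻⁵ / 0.3332 = 8.181×10⁻⁵ mol.
Photon count: 8.181×10⁻⁵ × 6.022×10²³ = 4.93×10¹⁹.

4.93×10¹⁹ photons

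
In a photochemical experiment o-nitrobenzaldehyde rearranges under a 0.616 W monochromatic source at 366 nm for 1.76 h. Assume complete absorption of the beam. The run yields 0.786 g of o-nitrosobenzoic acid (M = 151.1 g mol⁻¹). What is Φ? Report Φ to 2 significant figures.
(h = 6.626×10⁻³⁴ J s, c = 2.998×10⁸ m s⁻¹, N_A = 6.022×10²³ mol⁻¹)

Product: 0.786 g / 151.1 g mol⁻¹ = 0.005202 mol.
Photon energy at 366 nm: hc/λ = (6.626×10⁻³⁴)(2.998×10⁸)/(366×10⁻⁹) = 5.428×10⁻¹⁹ J.
Energy delivered: (0.616 W)(6336 s) = 3903 J.
Photons incident: 3903 / 5.428×10⁻¹⁹ = 7.190×10²¹, i.e. 7.190×10²¹/6.022×10²³ = 0.01194 mol.
Φ = 0.005202 mol / 0.01194 mol photons = 0.44.

Φ = 0.44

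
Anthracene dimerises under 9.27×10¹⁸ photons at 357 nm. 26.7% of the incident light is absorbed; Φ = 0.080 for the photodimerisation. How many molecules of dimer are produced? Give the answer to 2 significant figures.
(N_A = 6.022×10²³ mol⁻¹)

2.0×10¹⁷ molecules

Moles of photons: 9.27×10¹⁸ / 6.022×10²³ = 1.539×10⁻⁵ mol.
Photons absorbed: 0.267 × 1.539×10⁻⁵ = 4.109×10⁻⁶ mol.
Product: Φ × n_abs = 0.080 × 4.109×10⁻⁶ = 3.287×10⁻⁷ mol.
As a count: 3.287×10⁻⁷ × 6.022×10²³ = 2.0×10¹⁷.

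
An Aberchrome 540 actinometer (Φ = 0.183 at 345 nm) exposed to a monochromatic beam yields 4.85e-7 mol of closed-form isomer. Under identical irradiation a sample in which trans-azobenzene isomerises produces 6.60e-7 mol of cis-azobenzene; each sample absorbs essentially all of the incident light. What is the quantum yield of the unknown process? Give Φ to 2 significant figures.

Φ = 0.25

Photons absorbed by the actinometer: 4.85e-7 / 0.183 = 2.650e-6 mol.
Φ(unknown) = 6.60e-7 / 2.650e-6 = 0.25.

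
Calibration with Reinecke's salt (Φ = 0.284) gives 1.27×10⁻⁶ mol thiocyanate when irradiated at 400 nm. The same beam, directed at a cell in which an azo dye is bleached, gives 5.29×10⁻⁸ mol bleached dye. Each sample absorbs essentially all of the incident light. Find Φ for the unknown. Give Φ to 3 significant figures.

Φ = 0.0118

Photons absorbed by the actinometer: 1.27×10⁻⁶ / 0.284 = 4.472×10⁻⁶ mol.
Φ(unknown) = 5.29×10⁻⁸ / 4.472×10⁻⁶ = 0.0118.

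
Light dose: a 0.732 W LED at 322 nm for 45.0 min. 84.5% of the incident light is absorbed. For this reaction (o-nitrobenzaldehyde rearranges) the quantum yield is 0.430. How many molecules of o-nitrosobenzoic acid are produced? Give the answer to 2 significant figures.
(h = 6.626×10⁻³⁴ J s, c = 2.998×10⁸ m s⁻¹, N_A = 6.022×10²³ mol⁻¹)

Photon energy at 322 nm: hc/λ = (6.626×10⁻³⁴)(2.998×10⁸)/(322×10⁻⁹) = 6.169×10⁻¹⁹ J.
Energy delivered: (0.732 W)(2700 s) = 1976 J.
Photons incident: 1976 / 6.169×10⁻¹⁹ = 3.203×10²¹, i.e. 3.203×10²¹/6.022×10²³ = 0.005319 mol.
Photons absorbed: 0.845 × 0.005319 = 0.004495 mol.
Product: Φ × n_abs = 0.430 × 0.004495 = 0.001933 mol.
As a count: 0.001933 × 6.022×10²³ = 1.2×10²¹.

1.2×10²¹ molecules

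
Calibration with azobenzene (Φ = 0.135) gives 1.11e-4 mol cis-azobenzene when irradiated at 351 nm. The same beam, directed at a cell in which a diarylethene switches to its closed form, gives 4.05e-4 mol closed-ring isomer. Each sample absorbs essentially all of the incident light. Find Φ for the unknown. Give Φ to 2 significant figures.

Φ = 0.49

Photons absorbed by the actinometer: 1.11e-4 / 0.135 = 8.222e-4 mol.
Φ(unknown) = 4.05e-4 / 8.222e-4 = 0.49.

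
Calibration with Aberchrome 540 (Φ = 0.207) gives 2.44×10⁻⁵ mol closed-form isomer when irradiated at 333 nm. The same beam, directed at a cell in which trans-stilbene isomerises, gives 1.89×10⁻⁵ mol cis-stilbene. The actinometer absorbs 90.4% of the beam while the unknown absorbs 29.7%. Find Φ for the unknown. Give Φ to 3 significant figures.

Φ = 0.488

Photons absorbed by the actinometer: 2.44×10⁻⁵ / 0.207 = 1.179×10⁻⁴ mol.
Incident flux: 1.179×10⁻⁴ / 0.904 = 1.304×10⁻⁴ einstein.
Absorbed by unknown: 0.297 × 1.304×10⁻⁴ = 3.873×10⁻⁵ mol.
Φ(unknown) = 1.89×10⁻⁵ / 3.873×10⁻⁵ = 0.488.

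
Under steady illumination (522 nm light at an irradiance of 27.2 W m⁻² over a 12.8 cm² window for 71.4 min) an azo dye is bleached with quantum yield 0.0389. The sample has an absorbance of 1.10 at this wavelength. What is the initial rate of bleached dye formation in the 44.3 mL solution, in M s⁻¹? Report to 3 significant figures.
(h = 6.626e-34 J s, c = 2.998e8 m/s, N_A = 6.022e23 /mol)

1.23e-7 M s⁻¹

Photon energy at 522 nm: hc/λ = (6.626e-34)(2.998e8)/(522e-9) = 3.806e-19 J.
Energy delivered: (27.2 W m⁻²)(12.8e-4 m²)(4284 s) = 149.2 J.
Photons incident: 149.2 / 3.806e-19 = 3.920e20, i.e. 3.920e20/6.022e23 = 6.509e-4 mol.
Fraction absorbed: 1 − 10^(−1.10) = 0.9206.
Photons absorbed: 0.9206 × 6.509e-4 = 5.992e-4 mol.
Product formed: 0.0389 × 5.992e-4 = 2.331e-5 mol.
Rate: 2.331e-5 mol / (4284 s × 0.0443 L) = 1.23e-7 M s⁻¹.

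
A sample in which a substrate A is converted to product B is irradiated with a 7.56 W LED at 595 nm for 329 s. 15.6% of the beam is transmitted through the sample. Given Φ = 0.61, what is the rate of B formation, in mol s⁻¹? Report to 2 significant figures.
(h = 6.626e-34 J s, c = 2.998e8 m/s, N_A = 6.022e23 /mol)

Photon energy at 595 nm: hc/λ = (6.626e-34)(2.998e8)/(595e-9) = 3.339e-19 J.
Energy delivered: (7.56 W)(329 s) = 2487 J.
Photons incident: 2487 / 3.339e-19 = 7.448e21, i.e. 7.448e21/6.022e23 = 0.01237 mol.
Fraction absorbed: 1 − 15.6/100 = 0.8440.
Photons absorbed: 0.8440 × 0.01237 = 0.01044 mol.
Product formed: 0.61 × 0.01044 = 0.006368 mol.
Rate: 0.006368 / 329 s = 1.9e-5 mol s⁻¹.

1.9e-5 mol s⁻¹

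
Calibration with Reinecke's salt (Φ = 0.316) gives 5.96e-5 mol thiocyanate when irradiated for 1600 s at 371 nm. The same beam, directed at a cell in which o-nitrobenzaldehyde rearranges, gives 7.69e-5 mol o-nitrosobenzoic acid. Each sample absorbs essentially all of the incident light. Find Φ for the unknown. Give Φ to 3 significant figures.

Photons absorbed by the actinometer: 5.96e-5 / 0.316 = 1.886e-4 mol.
Φ(unknown) = 7.69e-5 / 1.886e-4 = 0.408.

Φ = 0.408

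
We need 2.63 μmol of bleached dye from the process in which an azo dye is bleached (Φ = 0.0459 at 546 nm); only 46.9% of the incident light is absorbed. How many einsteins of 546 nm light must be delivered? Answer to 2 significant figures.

1.2×10⁻⁴ einstein

Product: 2.63 μmol = 2.63×10⁻⁶ mol.
Photons that must be absorbed: 2.63×10⁻⁶ / 0.0459 = 5.730×10⁻⁵ mol.
Incident photons needed: 5.730×10⁻⁵ / 0.469 = 1.222×10⁻⁴ mol.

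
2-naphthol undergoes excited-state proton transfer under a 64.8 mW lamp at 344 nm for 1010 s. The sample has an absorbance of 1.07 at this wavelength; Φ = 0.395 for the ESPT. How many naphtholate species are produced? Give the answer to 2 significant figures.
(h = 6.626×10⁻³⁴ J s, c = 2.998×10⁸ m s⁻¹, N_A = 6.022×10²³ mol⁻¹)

4.1×10¹⁹ species

Photon energy at 344 nm: hc/λ = (6.626×10⁻³⁴)(2.998×10⁸)/(344×10⁻⁹) = 5.775×10⁻¹⁹ J.
Energy delivered: (64.8 mW)(1010 s) = 65.45 J.
Photons incident: 65.45 / 5.775×10⁻¹⁹ = 1.133×10²⁰, i.e. 1.133×10²⁰/6.022×10²³ = 1.881×10⁻⁴ mol.
Fraction absorbed: 1 − 10^(−1.07) = 0.9149.
Photons absorbed: 0.9149 × 1.881×10⁻⁴ = 1.721×10⁻⁴ mol.
Product: Φ × n_abs = 0.395 × 1.721×10⁻⁴ = 6.798×10⁻⁵ mol.
As a count: 6.798×10⁻⁵ × 6.022×10²³ = 4.1×10¹⁹.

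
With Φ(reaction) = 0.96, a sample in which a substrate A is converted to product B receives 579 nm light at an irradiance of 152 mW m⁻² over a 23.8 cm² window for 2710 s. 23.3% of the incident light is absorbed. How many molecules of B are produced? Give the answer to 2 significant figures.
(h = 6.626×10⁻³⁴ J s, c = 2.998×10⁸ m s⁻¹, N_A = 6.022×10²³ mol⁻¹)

6.4×10¹⁷ molecules

Photon energy at 579 nm: hc/λ = (6.626×10⁻³⁴)(2.998×10⁸)/(579×10⁻⁹) = 3.431×10⁻¹⁹ J.
Energy delivered: (152 mW m⁻²)(23.8×10⁻⁴ m²)(2710 s) = 0.9804 J.
Photons incident: 0.9804 / 3.431×10⁻¹⁹ = 2.857×10¹⁸, i.e. 2.857×10¹⁸/6.022×10²³ = 4.744×10⁻⁶ mol.
Photons absorbed: 0.233 × 4.744×10⁻⁶ = 1.105×10⁻⁶ mol.
Product: Φ × n_abs = 0.96 × 1.105×10⁻⁶ = 1.061×10⁻⁶ mol.
As a count: 1.061×10⁻⁶ × 6.022×10²³ = 6.4×10¹⁷.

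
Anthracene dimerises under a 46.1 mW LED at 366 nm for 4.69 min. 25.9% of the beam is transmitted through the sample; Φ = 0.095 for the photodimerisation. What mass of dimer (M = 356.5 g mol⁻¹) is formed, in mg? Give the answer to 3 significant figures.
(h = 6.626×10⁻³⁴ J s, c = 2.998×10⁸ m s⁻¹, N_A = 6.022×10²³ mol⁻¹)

Photon energy at 366 nm: hc/λ = (6.626×10⁻³⁴)(2.998×10⁸)/(366×10⁻⁹) = 5.428×10⁻¹⁹ J.
Energy delivered: (46.1 mW)(281.4 s) = 12.97 J.
Photons incident: 12.97 / 5.428×10⁻¹⁹ = 2.389×10¹⁹, i.e. 2.389×10¹⁹/6.022×10²³ = 3.967×10⁻⁵ mol.
Fraction absorbed: 1 − 25.9/100 = 0.7410.
Photons absorbed: 0.7410 × 3.967×10⁻⁵ = 2.940×10⁻⁵ mol.
Product: Φ × n_abs = 0.095 × 2.940×10⁻⁵ = 2.793×10⁻⁶ mol.
Mass: 2.793×10⁻⁶ × 356.5 = 9.957×10⁻⁴ g = 0.996 mg.

0.996 mg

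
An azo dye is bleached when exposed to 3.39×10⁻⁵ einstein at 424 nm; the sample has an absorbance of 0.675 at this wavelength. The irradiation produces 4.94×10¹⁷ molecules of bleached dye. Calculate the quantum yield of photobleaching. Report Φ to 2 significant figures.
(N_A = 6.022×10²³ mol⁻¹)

Product: 4.94×10¹⁷ / 6.022×10²³ = 8.203×10⁻⁷ mol.
Fraction absorbed: 1 − 10^(−0.675) = 0.7887.
Photons absorbed: 0.7887 × 3.39×10⁻⁵ = 2.674×10⁻⁵ mol.
Φ = 8.203×10⁻⁷ mol / 2.674×10⁻⁵ mol photons = 0.031.

Φ = 0.031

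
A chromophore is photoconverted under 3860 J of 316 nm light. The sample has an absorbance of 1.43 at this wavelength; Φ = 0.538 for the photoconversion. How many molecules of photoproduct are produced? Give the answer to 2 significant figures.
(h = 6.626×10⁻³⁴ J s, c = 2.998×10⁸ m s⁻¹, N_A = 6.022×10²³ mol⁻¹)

3.2×10²¹ molecules

Photon energy at 316 nm: hc/λ = (6.626×10⁻³⁴)(2.998×10⁸)/(316×10⁻⁹) = 6.286×10⁻¹⁹ J.
Photons incident: 3860 / 6.286×10⁻¹⁹ = 6.141×10²¹, i.e. 6.141×10²¹/6.022×10²³ = 0.01020 mol.
Fraction absorbed: 1 − 10^(−1.43) = 0.9628.
Photons absorbed: 0.9628 × 0.01020 = 0.009821 mol.
Product: Φ × n_abs = 0.538 × 0.009821 = 0.005284 mol.
As a count: 0.005284 × 6.022×10²³ = 3.2×10²¹.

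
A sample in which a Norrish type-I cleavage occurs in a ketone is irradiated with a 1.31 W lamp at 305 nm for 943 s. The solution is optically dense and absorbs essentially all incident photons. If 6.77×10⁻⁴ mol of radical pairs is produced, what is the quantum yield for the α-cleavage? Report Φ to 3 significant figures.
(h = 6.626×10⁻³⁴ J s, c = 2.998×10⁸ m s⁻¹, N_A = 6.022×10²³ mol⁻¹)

Photon energy at 305 nm: hc/λ = (6.626×10⁻³⁴)(2.998×10⁸)/(305×10⁻⁹) = 6.513×10⁻¹⁹ J.
Energy delivered: (1.31 W)(943 s) = 1235 J.
Photons incident: 1235 / 6.513×10⁻¹⁹ = 1.896×10²¹, i.e. 1.896×10²¹/6.022×10²³ = 0.003148 mol.
Φ = 6.77×10⁻⁴ mol / 0.003148 mol photons = 0.215.

Φ = 0.215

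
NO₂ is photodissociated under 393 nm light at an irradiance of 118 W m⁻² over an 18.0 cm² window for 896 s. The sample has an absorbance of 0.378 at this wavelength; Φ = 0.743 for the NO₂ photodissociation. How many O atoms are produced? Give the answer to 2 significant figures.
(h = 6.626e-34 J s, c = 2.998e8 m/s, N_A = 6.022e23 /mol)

Photon energy at 393 nm: hc/λ = (6.626e-34)(2.998e8)/(393e-9) = 5.055e-19 J.
Energy delivered: (118 W m⁻²)(18.0e-4 m²)(896 s) = 190.3 J.
Photons incident: 190.3 / 5.055e-19 = 3.765e20, i.e. 3.765e20/6.022e23 = 6.252e-4 mol.
Fraction absorbed: 1 − 10^(−0.378) = 0.5812.
Photons absorbed: 0.5812 × 6.252e-4 = 3.634e-4 mol.
Product: Φ × n_abs = 0.743 × 3.634e-4 = 2.700e-4 mol.
As a count: 2.700e-4 × 6.022e23 = 1.6e20.

1.6e20 atoms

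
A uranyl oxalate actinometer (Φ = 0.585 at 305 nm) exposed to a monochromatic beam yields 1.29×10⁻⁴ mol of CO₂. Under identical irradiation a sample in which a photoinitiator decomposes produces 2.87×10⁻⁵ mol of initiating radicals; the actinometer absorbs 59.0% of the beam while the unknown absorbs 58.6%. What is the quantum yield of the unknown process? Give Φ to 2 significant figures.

Φ = 0.13

Photons absorbed by the actinometer: 1.29×10⁻⁴ / 0.585 = 2.205×10⁻⁴ mol.
Incident flux: 2.205×10⁻⁴ / 0.590 = 3.737×10⁻⁴ einstein.
Absorbed by unknown: 0.586 × 3.737×10⁻⁴ = 2.190×10⁻⁴ mol.
Φ(unknown) = 2.87×10⁻⁵ / 2.190×10⁻⁴ = 0.13.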